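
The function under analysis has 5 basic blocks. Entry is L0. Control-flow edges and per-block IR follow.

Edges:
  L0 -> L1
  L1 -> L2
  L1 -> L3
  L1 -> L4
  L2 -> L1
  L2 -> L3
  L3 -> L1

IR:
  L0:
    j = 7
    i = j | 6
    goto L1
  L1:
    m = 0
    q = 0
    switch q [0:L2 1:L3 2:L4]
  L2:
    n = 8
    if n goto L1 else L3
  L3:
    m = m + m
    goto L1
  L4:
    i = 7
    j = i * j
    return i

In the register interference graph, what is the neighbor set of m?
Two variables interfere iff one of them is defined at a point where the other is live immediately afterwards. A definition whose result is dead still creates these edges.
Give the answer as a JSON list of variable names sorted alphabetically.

Per-block:
  L0: {i,j} / ∅
  L1: {m,q} / ∅
  L2: {n} / ∅
  L3: {m} / {m}
  L4: {i,j} / {j}

Liveness:
  L0 li=∅ lo={j}
  L1 li={j} lo={j,m}
  L2 li={j,m} lo={j,m}
  L3 li={j,m} lo={j}
  L4 li={j} lo=∅

Conflict graph:
  i↔{j}
  j↔{i,m,n,q}
  m↔{j,n,q}
  n↔{j,m}
  q↔{j,m}

N(m) = ["j", "n", "q"]

Answer: ["j", "n", "q"]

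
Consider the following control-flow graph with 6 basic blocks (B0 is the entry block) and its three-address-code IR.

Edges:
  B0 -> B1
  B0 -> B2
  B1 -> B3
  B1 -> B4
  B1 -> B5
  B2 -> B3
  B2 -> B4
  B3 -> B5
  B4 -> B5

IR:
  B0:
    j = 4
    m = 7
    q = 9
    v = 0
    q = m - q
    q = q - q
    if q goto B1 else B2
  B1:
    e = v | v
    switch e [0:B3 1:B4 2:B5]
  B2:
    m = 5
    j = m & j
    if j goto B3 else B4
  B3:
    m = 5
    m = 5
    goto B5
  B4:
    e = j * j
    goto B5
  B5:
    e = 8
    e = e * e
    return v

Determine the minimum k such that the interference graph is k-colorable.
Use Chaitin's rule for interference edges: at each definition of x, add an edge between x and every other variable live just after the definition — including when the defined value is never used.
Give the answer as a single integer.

Per-block:
  B0 def {j,m,q,v} use ∅
  B1 def {e} use {v}
  B2 def {j,m} use {j}
  B3 def {m} use ∅
  B4 def {e} use {j}
  B5 def {e} use {v}

Liveness:
  B0: in=∅ out={j,v}
  B1: in={j,v} out={j,v}
  B2: in={j,v} out={j,v}
  B3: in={v} out={v}
  B4: in={j,v} out={v}
  B5: in={v} out=∅

Interfere edges:
  e↔{j,v}
  j↔{e,m,q,v}
  m↔{j,q,v}
  q↔{j,m,v}
  v↔{e,j,m,q}

Colouring:
  lower bound: {j,m,q,v} mutually conflict ⇒ χ ≥ 4
  4-colouring: c0={j}  c1={v}  c2={e,m}  c3={q}
  χ = 4

Answer: 4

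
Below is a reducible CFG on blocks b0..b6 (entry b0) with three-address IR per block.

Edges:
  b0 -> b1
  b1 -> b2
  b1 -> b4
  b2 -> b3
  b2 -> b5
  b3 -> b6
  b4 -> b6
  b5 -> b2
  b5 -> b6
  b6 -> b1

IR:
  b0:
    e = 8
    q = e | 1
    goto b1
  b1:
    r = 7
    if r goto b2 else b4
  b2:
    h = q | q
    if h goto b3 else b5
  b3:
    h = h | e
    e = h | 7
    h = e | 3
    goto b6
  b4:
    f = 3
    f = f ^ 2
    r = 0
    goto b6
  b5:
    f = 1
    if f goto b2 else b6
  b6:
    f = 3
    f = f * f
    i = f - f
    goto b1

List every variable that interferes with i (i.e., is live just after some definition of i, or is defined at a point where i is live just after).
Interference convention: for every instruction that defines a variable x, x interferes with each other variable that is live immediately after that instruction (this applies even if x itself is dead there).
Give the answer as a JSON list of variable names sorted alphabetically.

Per-block:
  b0 def {e,q} use ∅
  b1 def {r} use ∅
  b2 def {h} use {q}
  b3 def {e,h} use {e,h}
  b4 def {f,r} use ∅
  b5 def {f} use ∅
  b6 def {f,i} use ∅

Backward fixpoint:
  b0 li=∅ lo={e,q}
  b1 li={e,q} lo={e,q}
  b2 li={e,q} lo={e,h,q}
  b3 li={e,h,q} lo={e,q}
  b4 li={e,q} lo={e,q}
  b5 li={e,q} lo={e,q}
  b6 li={e,q} lo={e,q}

Conflict graph:
  e — {f,h,i,q,r}
  f — {e,q}
  h — {e,q}
  i — {e,q}
  q — {e,f,h,i,r}
  r — {e,q}

N(i) = ["e", "q"]

Answer: ["e", "q"]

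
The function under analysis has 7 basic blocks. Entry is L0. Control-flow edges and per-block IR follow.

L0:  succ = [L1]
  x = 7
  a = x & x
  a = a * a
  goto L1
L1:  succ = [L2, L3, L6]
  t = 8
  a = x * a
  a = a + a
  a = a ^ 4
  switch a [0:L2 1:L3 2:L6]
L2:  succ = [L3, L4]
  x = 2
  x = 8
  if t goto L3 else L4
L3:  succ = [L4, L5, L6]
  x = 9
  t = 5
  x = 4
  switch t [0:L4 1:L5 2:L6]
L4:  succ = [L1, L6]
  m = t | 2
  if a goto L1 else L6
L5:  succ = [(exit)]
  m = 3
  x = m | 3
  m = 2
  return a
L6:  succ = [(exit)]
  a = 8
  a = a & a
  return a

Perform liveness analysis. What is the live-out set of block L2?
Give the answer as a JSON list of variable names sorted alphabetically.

Per-block:
  L0: def={a,x} ue=∅
  L1: def={a,t} ue={a,x}
  L2: def={x} ue={t}
  L3: def={t,x} ue=∅
  L4: def={m} ue={a,t}
  L5: def={m,x} ue={a}
  L6: def={a} ue=∅

Liveness:
  live L0: ∅→{a,x}
  live L1: {a,x}→{a,t}
  live L2: {a,t}→{a,t,x}
  live L3: {a}→{a,t,x}
  live L4: {a,t,x}→{a,x}
  live L5: {a}→∅
  live L6: ∅→∅

live-out(L2) = ["a", "t", "x"]

Answer: ["a", "t", "x"]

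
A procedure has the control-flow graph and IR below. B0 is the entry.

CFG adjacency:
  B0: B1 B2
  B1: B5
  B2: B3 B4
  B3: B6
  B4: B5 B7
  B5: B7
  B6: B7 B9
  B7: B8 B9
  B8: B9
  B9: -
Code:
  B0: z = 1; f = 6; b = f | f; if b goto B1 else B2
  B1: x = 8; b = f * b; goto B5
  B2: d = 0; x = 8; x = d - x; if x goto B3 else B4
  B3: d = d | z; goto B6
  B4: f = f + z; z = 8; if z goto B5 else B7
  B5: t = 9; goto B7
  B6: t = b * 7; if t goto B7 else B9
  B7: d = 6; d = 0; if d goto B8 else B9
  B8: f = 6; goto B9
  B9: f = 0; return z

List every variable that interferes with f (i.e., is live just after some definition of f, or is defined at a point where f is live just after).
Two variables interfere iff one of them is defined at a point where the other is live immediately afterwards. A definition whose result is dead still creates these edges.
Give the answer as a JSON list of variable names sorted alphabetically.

Answer: ["b", "d", "x", "z"]

Working:
def/use:
  B0: def={b,f,z} ue=∅
  B1: def={b,x} ue={b,f}
  B2: def={d,x} ue=∅
  B3: def={d} ue={d,z}
  B4: def={f,z} ue={f,z}
  B5: def={t} ue=∅
  B6: def={t} ue={b}
  B7: def={d} ue=∅
  B8: def={f} ue=∅
  B9: def={f} ue={z}

Live sets:
  live B0: ∅→{b,f,z}
  live B1: {b,f,z}→{z}
  live B2: {b,f,z}→{b,d,f,z}
  live B3: {b,d,z}→{b,z}
  live B4: {f,z}→{z}
  live B5: {z}→{z}
  live B6: {b,z}→{z}
  live B7: {z}→{z}
  live B8: {z}→{z}
  live B9: {z}→∅

Interfere edges:
  b: {d,f,x,z}
  d: {b,f,x,z}
  f: {b,d,x,z}
  t: {z}
  x: {b,d,f,z}
  z: {b,d,f,t,x}

N(f) = ["b", "d", "x", "z"]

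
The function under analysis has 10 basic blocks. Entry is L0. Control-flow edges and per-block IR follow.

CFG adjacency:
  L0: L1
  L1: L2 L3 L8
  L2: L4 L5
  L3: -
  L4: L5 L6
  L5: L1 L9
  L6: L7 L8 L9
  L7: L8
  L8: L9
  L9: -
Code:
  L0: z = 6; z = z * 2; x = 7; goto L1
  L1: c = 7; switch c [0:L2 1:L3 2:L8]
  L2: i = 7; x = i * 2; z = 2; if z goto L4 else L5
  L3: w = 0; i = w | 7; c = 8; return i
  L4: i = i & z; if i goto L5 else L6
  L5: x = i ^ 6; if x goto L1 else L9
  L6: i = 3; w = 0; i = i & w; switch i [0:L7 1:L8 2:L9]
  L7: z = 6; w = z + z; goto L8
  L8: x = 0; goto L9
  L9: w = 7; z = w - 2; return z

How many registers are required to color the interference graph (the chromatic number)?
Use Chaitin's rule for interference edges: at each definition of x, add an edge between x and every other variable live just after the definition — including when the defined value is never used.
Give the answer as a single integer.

def/use:
  L0 def {x,z} use ∅
  L1 def {c} use ∅
  L2 def {i,x,z} use ∅
  L3 def {c,i,w} use ∅
  L4 def {i} use {i,z}
  L5 def {x} use {i}
  L6 def {i,w} use ∅
  L7 def {w,z} use ∅
  L8 def {x} use ∅
  L9 def {w,z} use ∅

Backward fixpoint:
  L0 li=∅ lo=∅
  L1 li=∅ lo=∅
  L2 li=∅ lo={i,z}
  L3 li=∅ lo=∅
  L4 li={i,z} lo={i}
  L5 li={i} lo=∅
  L6 li=∅ lo=∅
  L7 li=∅ lo=∅
  L8 li=∅ lo=∅
  L9 li=∅ lo=∅

Conflict graph:
  c↔{i}
  i↔{c,w,x,z}
  w↔{i}
  x↔{i}
  z↔{i}

Chromatic number:
  clique {c,i} ⇒ need ≥ 2
  assign c→R1 i→R0 w→R1 x→R1 z→R1 — no edge inside a register ⇒ χ ≤ 2
  χ = 2

Answer: 2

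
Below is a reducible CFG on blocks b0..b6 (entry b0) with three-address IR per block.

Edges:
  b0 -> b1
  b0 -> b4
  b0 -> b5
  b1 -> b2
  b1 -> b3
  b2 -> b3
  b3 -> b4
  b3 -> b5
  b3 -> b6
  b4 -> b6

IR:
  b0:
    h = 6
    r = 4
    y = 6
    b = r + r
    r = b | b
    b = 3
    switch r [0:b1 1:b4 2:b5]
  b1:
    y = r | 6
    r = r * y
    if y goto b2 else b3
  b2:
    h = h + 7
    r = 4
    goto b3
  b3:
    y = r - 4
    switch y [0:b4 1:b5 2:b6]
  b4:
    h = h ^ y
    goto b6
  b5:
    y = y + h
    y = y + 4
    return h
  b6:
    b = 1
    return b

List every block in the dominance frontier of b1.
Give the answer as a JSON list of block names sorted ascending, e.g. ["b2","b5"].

Answer: ["b4", "b5", "b6"]

Analysis:
idom tree: b1←b0 b2←b1 b3←b1 b4←b0 b5←b0 b6←b0
Join-block Dom:
  b3: preds {b1,b2}: {b0,b1} ∩ {b0,b1,b2} = {b0,b1}; idom=b1
  b4: preds {b0,b3}: {b0} ∩ {b0,b1,b3} = {b0}; idom=b0
  b5: preds {b0,b3}: {b0} ∩ {b0,b1,b3} = {b0}; idom=b0
  b6: preds {b3,b4}: {b0,b1,b3} ∩ {b0,b4} = {b0}; idom=b0

DF derivation:
  b3←b1: walk · to b1
  b3←b2: walk b2 to b1
  b4←b0: walk · to b0
  b4←b3: walk b3→b1 to b0
  b5←b0: walk · to b0
  b5←b3: walk b3→b1 to b0
  b6←b3: walk b3→b1 to b0
  b6←b4: walk b4 to b0
  b0 → ∅
  b1 → {b4,b5,b6}
  b2 → {b3}
  b3 → {b4,b5,b6}
  b4 → {b6}
  b5 → ∅
  b6 → ∅

DF(b1) = ["b4", "b5", "b6"]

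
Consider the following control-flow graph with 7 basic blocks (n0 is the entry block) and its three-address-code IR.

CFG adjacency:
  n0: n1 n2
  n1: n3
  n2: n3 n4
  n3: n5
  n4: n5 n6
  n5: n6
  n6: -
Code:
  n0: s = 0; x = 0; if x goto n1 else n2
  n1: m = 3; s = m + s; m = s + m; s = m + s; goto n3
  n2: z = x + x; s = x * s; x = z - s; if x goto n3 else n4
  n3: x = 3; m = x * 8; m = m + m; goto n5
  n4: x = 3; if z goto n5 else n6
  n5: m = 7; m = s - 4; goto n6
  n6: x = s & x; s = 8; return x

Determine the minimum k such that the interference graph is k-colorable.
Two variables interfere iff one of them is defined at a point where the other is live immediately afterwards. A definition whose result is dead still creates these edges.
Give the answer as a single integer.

Answer: 3

Working:
Per-block:
  n0 def {s,x} use ∅
  n1 def {m,s} use {s}
  n2 def {s,x,z} use {s,x}
  n3 def {m,x} use ∅
  n4 def {x} use {z}
  n5 def {m} use {s}
  n6 def {s,x} use {s,x}

Backward fixpoint:
  n0: in=∅ out={s,x}
  n1: in={s} out={s}
  n2: in={s,x} out={s,z}
  n3: in={s} out={s,x}
  n4: in={s,z} out={s,x}
  n5: in={s,x} out={s,x}
  n6: in={s,x} out=∅

Interfere edges:
  m — {s,x}
  s — {m,x,z}
  x — {m,s,z}
  z — {s,x}

Colouring:
  lower bound: {m,s,x} mutually conflict ⇒ χ ≥ 3
  assign m→c2 s→c0 x→c1 z→c2 — no edge inside a register ⇒ χ ≤ 3
  χ = 3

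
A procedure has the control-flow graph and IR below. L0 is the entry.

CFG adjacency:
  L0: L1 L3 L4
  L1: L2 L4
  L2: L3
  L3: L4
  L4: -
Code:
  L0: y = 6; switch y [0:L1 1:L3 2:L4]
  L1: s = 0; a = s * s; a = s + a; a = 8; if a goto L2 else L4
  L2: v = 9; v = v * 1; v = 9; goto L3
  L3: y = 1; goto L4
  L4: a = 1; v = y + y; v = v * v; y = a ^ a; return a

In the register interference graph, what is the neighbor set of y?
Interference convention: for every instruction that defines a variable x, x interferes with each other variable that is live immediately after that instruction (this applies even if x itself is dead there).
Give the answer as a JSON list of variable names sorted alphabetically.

Answer: ["a", "s"]

Working:
def/use:
  L0: {y} / ∅
  L1: {a,s} / ∅
  L2: {v} / ∅
  L3: {y} / ∅
  L4: {a,v,y} / {y}

Liveness:
  L0 li=∅ lo={y}
  L1 li={y} lo={y}
  L2 li=∅ lo=∅
  L3 li=∅ lo={y}
  L4 li={y} lo=∅

Interference:
  a — {s,v,y}
  s — {a,y}
  v — {a}
  y — {a,s}

N(y) = ["a", "s"]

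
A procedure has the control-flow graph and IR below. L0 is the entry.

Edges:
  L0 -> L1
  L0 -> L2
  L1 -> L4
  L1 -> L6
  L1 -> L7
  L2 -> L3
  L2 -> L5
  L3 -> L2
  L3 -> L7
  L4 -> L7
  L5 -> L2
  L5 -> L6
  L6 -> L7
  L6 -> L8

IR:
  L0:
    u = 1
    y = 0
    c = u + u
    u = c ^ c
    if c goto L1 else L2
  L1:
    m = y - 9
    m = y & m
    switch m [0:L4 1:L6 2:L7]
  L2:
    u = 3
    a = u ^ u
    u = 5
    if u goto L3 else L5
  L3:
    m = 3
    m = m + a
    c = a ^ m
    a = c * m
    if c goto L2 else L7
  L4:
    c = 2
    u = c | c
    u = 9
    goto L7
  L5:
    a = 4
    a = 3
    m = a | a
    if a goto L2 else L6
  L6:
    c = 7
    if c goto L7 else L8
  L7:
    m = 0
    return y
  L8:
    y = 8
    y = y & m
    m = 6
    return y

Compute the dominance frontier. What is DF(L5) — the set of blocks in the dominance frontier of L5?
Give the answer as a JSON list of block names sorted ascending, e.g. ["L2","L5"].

idom tree: L1←L0 L2←L0 L3←L2 L4←L1 L5←L2 L6←L0 L7←L0 L8←L6
Dom at joins:
  L2: preds {L0,L3,L5}: {L0} ∩ {L0,L2,L3} ∩ {L0,L2,L5} = {L0}; idom=L0
  L6: preds {L1,L5}: {L0,L1} ∩ {L0,L2,L5} = {L0}; idom=L0
  L7: preds {L1,L3,L4,L6}: {L0,L1} ∩ {L0,L2,L3} ∩ {L0,L1,L4} ∩ {L0,L6} = {L0}; idom=L0

DF derivation:
  join L2 pred L0: · stop@L0
  join L2 pred L3: L3→L2 stop@L0
  join L2 pred L5: L5→L2 stop@L0
  join L6 pred L1: L1 stop@L0
  join L6 pred L5: L5→L2 stop@L0
  join L7 pred L1: L1 stop@L0
  join L7 pred L3: L3→L2 stop@L0
  join L7 pred L4: L4→L1 stop@L0
  join L7 pred L6: L6 stop@L0
  DF(L0)=∅
  DF(L1)={L6,L7}
  DF(L2)={L2,L6,L7}
  DF(L3)={L2,L7}
  DF(L4)={L7}
  DF(L5)={L2,L6}
  DF(L6)={L7}
  DF(L7)=∅
  DF(L8)=∅

DF(L5) = ["L2", "L6"]

Answer: ["L2", "L6"]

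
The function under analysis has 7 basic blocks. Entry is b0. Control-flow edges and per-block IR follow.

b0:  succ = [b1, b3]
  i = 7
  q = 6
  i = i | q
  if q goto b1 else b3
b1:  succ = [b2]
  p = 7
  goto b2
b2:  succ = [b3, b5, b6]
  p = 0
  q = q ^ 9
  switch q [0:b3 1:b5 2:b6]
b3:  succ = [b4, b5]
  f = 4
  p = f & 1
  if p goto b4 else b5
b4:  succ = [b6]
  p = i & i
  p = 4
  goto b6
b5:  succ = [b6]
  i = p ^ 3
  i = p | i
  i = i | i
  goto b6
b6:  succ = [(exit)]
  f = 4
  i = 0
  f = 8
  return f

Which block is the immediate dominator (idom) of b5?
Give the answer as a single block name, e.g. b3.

Answer: b0

Working:
idom tree: b1←b0 b2←b1 b3←b0 b4←b3 b5←b0 b6←b0
Dom at joins:
  b3: preds {b0,b2}: {b0} ∩ {b0,b1,b2} = {b0}; idom=b0
  b5: preds {b2,b3}: {b0,b1,b2} ∩ {b0,b3} = {b0}; idom=b0
  b6: preds {b2,b4,b5}: {b0,b1,b2} ∩ {b0,b3,b4} ∩ {b0,b5} = {b0}; idom=b0

idom(b5) = b0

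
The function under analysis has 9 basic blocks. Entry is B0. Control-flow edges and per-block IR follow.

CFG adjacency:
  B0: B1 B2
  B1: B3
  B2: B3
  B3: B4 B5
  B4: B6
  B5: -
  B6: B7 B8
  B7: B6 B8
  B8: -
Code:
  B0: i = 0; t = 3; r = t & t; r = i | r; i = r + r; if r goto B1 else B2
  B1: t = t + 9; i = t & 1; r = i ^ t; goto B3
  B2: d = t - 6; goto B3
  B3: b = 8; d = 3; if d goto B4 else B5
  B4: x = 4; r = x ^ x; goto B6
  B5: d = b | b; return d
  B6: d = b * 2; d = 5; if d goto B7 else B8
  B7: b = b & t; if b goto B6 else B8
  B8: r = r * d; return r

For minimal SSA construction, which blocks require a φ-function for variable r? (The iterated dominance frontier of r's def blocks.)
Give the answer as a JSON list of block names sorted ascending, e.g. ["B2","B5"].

idom tree: B1←B0 B2←B0 B3←B0 B4←B3 B5←B3 B6←B4 B7←B6 B8←B6
Dom∩ at merges:
  B3: preds {B1,B2}: {B0,B1} ∩ {B0,B2} = {B0}; idom=B0
  B6: preds {B4,B7}: {B0,B3,B4} ∩ {B0,B3,B4,B6,B7} = {B0,B3,B4}; idom=B4
  B8: preds {B6,B7}: {B0,B3,B4,B6} ∩ {B0,B3,B4,B6,B7} = {B0,B3,B4,B6}; idom=B6

DF derivation:
  join B3 pred B1: B1 stop@B0
  join B3 pred B2: B2 stop@B0
  join B6 pred B4: · stop@B4
  join B6 pred B7: B7→B6 stop@B4
  join B8 pred B6: · stop@B6
  join B8 pred B7: B7 stop@B6
  B0 → ∅
  B1 → {B3}
  B2 → {B3}
  B3 → ∅
  B4 → ∅
  B5 → ∅
  B6 → {B6}
  B7 → {B6,B8}
  B8 → ∅

φ for r: defs {B0,B1,B4,B8}
  DF⁺ = {B3}

Answer: ["B3"]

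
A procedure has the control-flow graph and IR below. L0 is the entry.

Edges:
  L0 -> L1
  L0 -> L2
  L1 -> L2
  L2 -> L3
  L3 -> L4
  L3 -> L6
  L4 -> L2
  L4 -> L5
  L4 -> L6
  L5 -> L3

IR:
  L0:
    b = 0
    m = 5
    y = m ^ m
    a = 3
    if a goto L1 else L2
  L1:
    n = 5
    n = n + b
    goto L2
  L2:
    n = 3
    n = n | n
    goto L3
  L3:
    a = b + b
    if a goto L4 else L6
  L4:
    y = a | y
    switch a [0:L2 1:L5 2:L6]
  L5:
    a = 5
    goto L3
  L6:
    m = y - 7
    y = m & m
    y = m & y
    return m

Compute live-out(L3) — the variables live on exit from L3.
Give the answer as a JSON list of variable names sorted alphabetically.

Per-block:
  L0: def={a,b,m,y} ue=∅
  L1: def={n} ue={b}
  L2: def={n} ue=∅
  L3: def={a} ue={b}
  L4: def={y} ue={a,y}
  L5: def={a} ue=∅
  L6: def={m,y} ue={y}

Backward fixpoint:
  L0 li=∅ lo={b,y}
  L1 li={b,y} lo={b,y}
  L2 li={b,y} lo={b,y}
  L3 li={b,y} lo={a,b,y}
  L4 li={a,b,y} lo={b,y}
  L5 li={b,y} lo={b,y}
  L6 li={y} lo=∅

live-out(L3) = ["a", "b", "y"]

Answer: ["a", "b", "y"]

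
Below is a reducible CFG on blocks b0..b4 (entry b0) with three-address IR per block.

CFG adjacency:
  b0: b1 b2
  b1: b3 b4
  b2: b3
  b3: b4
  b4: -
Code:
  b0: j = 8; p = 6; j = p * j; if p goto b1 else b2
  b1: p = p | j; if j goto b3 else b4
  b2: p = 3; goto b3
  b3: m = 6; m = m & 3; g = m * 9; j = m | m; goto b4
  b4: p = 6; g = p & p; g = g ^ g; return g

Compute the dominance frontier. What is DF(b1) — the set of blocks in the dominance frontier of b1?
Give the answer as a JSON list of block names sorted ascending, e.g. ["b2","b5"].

Answer: ["b3", "b4"]

Analysis:
idom tree: b1←b0 b2←b0 b3←b0 b4←b0
Dom∩ at merges:
  b3: preds {b1,b2}: {b0,b1} ∩ {b0,b2} = {b0}; idom=b0
  b4: preds {b1,b3}: {b0,b1} ∩ {b0,b3} = {b0}; idom=b0

DF walk-up:
  b3←b1: walk b1 to b0
  b3←b2: walk b2 to b0
  b4←b1: walk b1 to b0
  b4←b3: walk b3 to b0
  DF(b0)=∅
  DF(b1)={b3,b4}
  DF(b2)={b3}
  DF(b3)={b4}
  DF(b4)=∅

DF(b1) = ["b3", "b4"]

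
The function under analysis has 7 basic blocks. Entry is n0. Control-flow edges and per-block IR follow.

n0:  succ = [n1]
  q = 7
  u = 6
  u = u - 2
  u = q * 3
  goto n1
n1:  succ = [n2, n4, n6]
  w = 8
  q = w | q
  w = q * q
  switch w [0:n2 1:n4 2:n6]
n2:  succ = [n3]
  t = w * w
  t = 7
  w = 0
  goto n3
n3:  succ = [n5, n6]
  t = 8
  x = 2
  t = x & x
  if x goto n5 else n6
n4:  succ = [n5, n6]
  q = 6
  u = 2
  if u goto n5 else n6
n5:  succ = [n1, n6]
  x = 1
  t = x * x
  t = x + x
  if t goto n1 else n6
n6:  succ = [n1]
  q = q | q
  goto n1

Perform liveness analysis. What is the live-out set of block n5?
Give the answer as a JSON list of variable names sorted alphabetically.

Per-block:
  n0: {q,u} / ∅
  n1: {q,w} / {q}
  n2: {t,w} / {w}
  n3: {t,x} / ∅
  n4: {q,u} / ∅
  n5: {t,x} / ∅
  n6: {q} / {q}

Backward fixpoint:
  live n0: ∅→{q}
  live n1: {q}→{q,w}
  live n2: {q,w}→{q}
  live n3: {q}→{q}
  live n4: ∅→{q}
  live n5: {q}→{q}
  live n6: {q}→{q}

live-out(n5) = ["q"]

Answer: ["q"]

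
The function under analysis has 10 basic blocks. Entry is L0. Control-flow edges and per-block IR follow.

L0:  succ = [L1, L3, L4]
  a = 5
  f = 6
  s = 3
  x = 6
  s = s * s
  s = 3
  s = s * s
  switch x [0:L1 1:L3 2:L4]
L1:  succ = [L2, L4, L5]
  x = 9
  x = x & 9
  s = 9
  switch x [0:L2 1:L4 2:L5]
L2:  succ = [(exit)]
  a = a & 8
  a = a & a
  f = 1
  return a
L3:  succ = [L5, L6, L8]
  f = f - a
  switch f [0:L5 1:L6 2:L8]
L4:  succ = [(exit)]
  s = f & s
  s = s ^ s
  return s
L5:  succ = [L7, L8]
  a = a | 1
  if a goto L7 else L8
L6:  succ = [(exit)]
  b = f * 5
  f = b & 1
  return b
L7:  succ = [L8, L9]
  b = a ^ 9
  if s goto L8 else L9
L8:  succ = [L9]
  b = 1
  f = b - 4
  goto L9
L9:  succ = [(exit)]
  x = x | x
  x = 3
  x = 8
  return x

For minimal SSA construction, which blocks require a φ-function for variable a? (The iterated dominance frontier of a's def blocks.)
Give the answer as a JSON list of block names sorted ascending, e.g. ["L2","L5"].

idom tree: L1←L0 L2←L1 L3←L0 L4←L0 L5←L0 L6←L3 L7←L5 L8←L0 L9←L0
Join-block Dom:
  L4: preds {L0,L1}: {L0} ∩ {L0,L1} = {L0}; idom=L0
  L5: preds {L1,L3}: {L0,L1} ∩ {L0,L3} = {L0}; idom=L0
  L8: preds {L3,L5,L7}: {L0,L3} ∩ {L0,L5} ∩ {L0,L5,L7} = {L0}; idom=L0
  L9: preds {L7,L8}: {L0,L5,L7} ∩ {L0,L8} = {L0}; idom=L0

DF walk-up:
  join L4 pred L0: · stop@L0
  join L4 pred L1: L1 stop@L0
  join L5 pred L1: L1 stop@L0
  join L5 pred L3: L3 stop@L0
  join L8 pred L3: L3 stop@L0
  join L8 pred L5: L5 stop@L0
  join L8 pred L7: L7→L5 stop@L0
  join L9 pred L7: L7→L5 stop@L0
  join L9 pred L8: L8 stop@L0
  L0 → ∅
  L1 → {L4,L5}
  L2 → ∅
  L3 → {L5,L8}
  L4 → ∅
  L5 → {L8,L9}
  L6 → ∅
  L7 → {L8,L9}
  L8 → {L9}
  L9 → ∅

φ for a: defs {L0,L2,L5}
  DF⁺ = {L8,L9}

Answer: ["L8", "L9"]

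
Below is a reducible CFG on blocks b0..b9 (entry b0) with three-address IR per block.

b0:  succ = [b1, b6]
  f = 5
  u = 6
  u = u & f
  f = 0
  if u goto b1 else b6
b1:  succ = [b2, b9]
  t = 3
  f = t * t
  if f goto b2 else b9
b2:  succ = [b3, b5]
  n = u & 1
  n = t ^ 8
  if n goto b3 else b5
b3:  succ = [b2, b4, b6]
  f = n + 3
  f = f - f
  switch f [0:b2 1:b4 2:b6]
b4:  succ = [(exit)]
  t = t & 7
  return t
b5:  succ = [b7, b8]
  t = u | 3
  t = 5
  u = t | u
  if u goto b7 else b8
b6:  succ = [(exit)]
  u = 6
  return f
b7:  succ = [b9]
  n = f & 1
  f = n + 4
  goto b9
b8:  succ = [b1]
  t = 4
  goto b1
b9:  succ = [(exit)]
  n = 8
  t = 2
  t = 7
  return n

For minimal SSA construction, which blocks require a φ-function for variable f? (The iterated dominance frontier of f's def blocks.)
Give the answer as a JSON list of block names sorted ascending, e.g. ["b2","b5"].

idom tree: b1←b0 b2←b1 b3←b2 b4←b3 b5←b2 b6←b0 b7←b5 b8←b5 b9←b1
Dom∩ at merges:
  b1: preds {b0,b8}: {b0} ∩ {b0,b1,b2,b5,b8} = {b0}; idom=b0
  b2: preds {b1,b3}: {b0,b1} ∩ {b0,b1,b2,b3} = {b0,b1}; idom=b1
  b6: preds {b0,b3}: {b0} ∩ {b0,b1,b2,b3} = {b0}; idom=b0
  b9: preds {b1,b7}: {b0,b1} ∩ {b0,b1,b2,b5,b7} = {b0,b1}; idom=b1

DF derivation:
  b1←b0: walk · to b0
  b1←b8: walk b8→b5→b2→b1 to b0
  b2←b1: walk · to b1
  b2←b3: walk b3→b2 to b1
  b6←b0: walk · to b0
  b6←b3: walk b3→b2→b1 to b0
  b9←b1: walk · to b1
  b9←b7: walk b7→b5→b2 to b1
  DF(b0)=∅
  DF(b1)={b1,b6}
  DF(b2)={b1,b2,b6,b9}
  DF(b3)={b2,b6}
  DF(b4)=∅
  DF(b5)={b1,b9}
  DF(b6)=∅
  DF(b7)={b9}
  DF(b8)={b1}
  DF(b9)=∅

φ for f: defs {b0,b1,b3,b7}
  DF⁺ = {b1,b2,b6,b9}

Answer: ["b1", "b2", "b6", "b9"]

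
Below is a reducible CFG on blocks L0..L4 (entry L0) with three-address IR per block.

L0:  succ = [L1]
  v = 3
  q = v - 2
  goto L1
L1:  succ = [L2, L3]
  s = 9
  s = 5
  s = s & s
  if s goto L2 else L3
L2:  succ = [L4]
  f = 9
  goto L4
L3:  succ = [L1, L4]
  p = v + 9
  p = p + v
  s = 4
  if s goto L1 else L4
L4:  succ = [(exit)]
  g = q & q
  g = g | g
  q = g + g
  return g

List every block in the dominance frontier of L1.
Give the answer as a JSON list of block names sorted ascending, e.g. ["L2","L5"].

Answer: ["L1"]

Derivation:
idom tree: L1←L0 L2←L1 L3←L1 L4←L1
Join-block Dom:
  L1: preds {L0,L3}: {L0} ∩ {L0,L1,L3} = {L0}; idom=L0
  L4: preds {L2,L3}: {L0,L1,L2} ∩ {L0,L1,L3} = {L0,L1}; idom=L1

DF derivation:
  L1←L0: walk · to L0
  L1←L3: walk L3→L1 to L0
  L4←L2: walk L2 to L1
  L4←L3: walk L3 to L1
  L0 → ∅
  L1 → {L1}
  L2 → {L4}
  L3 → {L1,L4}
  L4 → ∅

DF(L1) = ["L1"]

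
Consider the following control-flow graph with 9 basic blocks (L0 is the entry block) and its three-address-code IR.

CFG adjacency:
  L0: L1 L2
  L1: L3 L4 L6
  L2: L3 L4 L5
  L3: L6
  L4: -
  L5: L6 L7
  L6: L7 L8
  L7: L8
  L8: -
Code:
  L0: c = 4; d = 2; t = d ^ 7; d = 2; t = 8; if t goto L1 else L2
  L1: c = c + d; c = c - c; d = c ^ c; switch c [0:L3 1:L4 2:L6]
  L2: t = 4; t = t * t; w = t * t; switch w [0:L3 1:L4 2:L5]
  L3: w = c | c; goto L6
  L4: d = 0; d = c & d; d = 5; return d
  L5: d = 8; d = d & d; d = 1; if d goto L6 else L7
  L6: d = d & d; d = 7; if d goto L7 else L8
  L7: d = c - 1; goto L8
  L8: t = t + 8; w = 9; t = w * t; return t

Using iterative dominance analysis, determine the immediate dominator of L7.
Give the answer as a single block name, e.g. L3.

idom tree: L1←L0 L2←L0 L3←L0 L4←L0 L5←L2 L6←L0 L7←L0 L8←L0
Join-block Dom:
  L3: preds {L1,L2}: {L0,L1} ∩ {L0,L2} = {L0}; idom=L0
  L4: preds {L1,L2}: {L0,L1} ∩ {L0,L2} = {L0}; idom=L0
  L6: preds {L1,L3,L5}: {L0,L1} ∩ {L0,L3} ∩ {L0,L2,L5} = {L0}; idom=L0
  L7: preds {L5,L6}: {L0,L2,L5} ∩ {L0,L6} = {L0}; idom=L0
  L8: preds {L6,L7}: {L0,L6} ∩ {L0,L7} = {L0}; idom=L0

idom(L7) = L0

Answer: L0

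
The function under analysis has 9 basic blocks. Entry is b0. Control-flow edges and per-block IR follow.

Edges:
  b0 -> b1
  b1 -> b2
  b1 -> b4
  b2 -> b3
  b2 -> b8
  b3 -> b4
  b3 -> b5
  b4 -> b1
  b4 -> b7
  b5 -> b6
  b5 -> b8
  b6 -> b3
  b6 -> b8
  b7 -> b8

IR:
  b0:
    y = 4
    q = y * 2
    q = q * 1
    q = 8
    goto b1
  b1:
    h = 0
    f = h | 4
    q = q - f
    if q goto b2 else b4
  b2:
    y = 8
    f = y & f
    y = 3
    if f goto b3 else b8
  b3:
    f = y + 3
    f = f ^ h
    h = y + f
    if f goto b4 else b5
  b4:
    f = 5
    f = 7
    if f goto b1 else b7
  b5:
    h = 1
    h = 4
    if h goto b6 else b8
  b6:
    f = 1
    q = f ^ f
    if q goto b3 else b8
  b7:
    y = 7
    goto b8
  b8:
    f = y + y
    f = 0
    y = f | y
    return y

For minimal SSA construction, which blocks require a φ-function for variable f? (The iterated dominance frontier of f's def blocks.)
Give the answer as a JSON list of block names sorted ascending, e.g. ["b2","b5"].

Answer: ["b1", "b3", "b4", "b8"]

Analysis:
idom tree: b1←b0 b2←b1 b3←b2 b4←b1 b5←b3 b6←b5 b7←b4 b8←b1
Dom at joins:
  b1: preds {b0,b4}: {b0} ∩ {b0,b1,b4} = {b0}; idom=b0
  b3: preds {b2,b6}: {b0,b1,b2} ∩ {b0,b1,b2,b3,b5,b6} = {b0,b1,b2}; idom=b2
  b4: preds {b1,b3}: {b0,b1} ∩ {b0,b1,b2,b3} = {b0,b1}; idom=b1
  b8: preds {b2,b5,b6,b7}: {b0,b1,b2} ∩ {b0,b1,b2,b3,b5} ∩ {b0,b1,b2,b3,b5,b6} ∩ {b0,b1,b4,b7} = {b0,b1}; idom=b1

DF derivation:
  join b1 pred b0: · stop@b0
  join b1 pred b4: b4→b1 stop@b0
  join b3 pred b2: · stop@b2
  join b3 pred b6: b6→b5→b3 stop@b2
  join b4 pred b1: · stop@b1
  join b4 pred b3: b3→b2 stop@b1
  join b8 pred b2: b2 stop@b1
  join b8 pred b5: b5→b3→b2 stop@b1
  join b8 pred b6: b6→b5→b3→b2 stop@b1
  join b8 pred b7: b7→b4 stop@b1
  b0 → ∅
  b1 → {b1}
  b2 → {b4,b8}
  b3 → {b3,b4,b8}
  b4 → {b1,b8}
  b5 → {b3,b8}
  b6 → {b3,b8}
  b7 → {b8}
  b8 → ∅

φ for f: defs {b1,b2,b3,b4,b6,b8}
  DF⁺ = {b1,b3,b4,b8}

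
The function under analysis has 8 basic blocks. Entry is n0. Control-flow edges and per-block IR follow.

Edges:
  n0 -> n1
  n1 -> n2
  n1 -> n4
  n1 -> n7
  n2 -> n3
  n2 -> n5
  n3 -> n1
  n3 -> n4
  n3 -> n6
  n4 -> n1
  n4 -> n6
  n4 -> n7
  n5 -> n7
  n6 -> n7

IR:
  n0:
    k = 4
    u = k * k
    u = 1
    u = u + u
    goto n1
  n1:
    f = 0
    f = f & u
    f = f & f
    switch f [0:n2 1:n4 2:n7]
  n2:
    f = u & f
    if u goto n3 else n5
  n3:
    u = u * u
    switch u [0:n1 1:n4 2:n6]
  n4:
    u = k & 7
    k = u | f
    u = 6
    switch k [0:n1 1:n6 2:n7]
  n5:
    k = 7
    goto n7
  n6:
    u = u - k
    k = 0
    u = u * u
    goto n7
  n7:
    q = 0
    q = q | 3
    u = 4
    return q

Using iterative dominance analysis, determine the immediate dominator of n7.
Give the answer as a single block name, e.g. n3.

Answer: n1

Analysis:
idom tree: n1←n0 n2←n1 n3←n2 n4←n1 n5←n2 n6←n1 n7←n1
Join-block Dom:
  n1: preds {n0,n3,n4}: {n0} ∩ {n0,n1,n2,n3} ∩ {n0,n1,n4} = {n0}; idom=n0
  n4: preds {n1,n3}: {n0,n1} ∩ {n0,n1,n2,n3} = {n0,n1}; idom=n1
  n6: preds {n3,n4}: {n0,n1,n2,n3} ∩ {n0,n1,n4} = {n0,n1}; idom=n1
  n7: preds {n1,n4,n5,n6}: {n0,n1} ∩ {n0,n1,n4} ∩ {n0,n1,n2,n5} ∩ {n0,n1,n6} = {n0,n1}; idom=n1

idom(n7) = n1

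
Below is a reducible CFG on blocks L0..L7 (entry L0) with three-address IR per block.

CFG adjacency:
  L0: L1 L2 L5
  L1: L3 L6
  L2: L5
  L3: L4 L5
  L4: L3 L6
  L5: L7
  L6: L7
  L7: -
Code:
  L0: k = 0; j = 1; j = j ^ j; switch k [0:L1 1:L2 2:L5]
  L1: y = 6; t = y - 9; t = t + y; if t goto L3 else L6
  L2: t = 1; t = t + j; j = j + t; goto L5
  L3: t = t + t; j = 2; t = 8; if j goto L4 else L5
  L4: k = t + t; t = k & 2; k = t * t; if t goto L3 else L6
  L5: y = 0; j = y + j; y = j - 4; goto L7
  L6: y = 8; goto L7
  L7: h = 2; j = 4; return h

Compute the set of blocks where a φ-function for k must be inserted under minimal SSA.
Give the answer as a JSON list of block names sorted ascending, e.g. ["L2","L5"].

Answer: ["L3", "L5", "L6", "L7"]

Working:
idom tree: L1←L0 L2←L0 L3←L1 L4←L3 L5←L0 L6←L1 L7←L0
Dom at joins:
  L3: preds {L1,L4}: {L0,L1} ∩ {L0,L1,L3,L4} = {L0,L1}; idom=L1
  L5: preds {L0,L2,L3}: {L0} ∩ {L0,L2} ∩ {L0,L1,L3} = {L0}; idom=L0
  L6: preds {L1,L4}: {L0,L1} ∩ {L0,L1,L3,L4} = {L0,L1}; idom=L1
  L7: preds {L5,L6}: {L0,L5} ∩ {L0,L1,L6} = {L0}; idom=L0

DF walk-up:
  join L3 pred L1: · stop@L1
  join L3 pred L4: L4→L3 stop@L1
  join L5 pred L0: · stop@L0
  join L5 pred L2: L2 stop@L0
  join L5 pred L3: L3→L1 stop@L0
  join L6 pred L1: · stop@L1
  join L6 pred L4: L4→L3 stop@L1
  join L7 pred L5: L5 stop@L0
  join L7 pred L6: L6→L1 stop@L0
  L0 → ∅
  L1 → {L5,L7}
  L2 → {L5}
  L3 → {L3,L5,L6}
  L4 → {L3,L6}
  L5 → {L7}
  L6 → {L7}
  L7 → ∅

φ for k: defs {L0,L4}
  DF⁺ = {L3,L5,L6,L7}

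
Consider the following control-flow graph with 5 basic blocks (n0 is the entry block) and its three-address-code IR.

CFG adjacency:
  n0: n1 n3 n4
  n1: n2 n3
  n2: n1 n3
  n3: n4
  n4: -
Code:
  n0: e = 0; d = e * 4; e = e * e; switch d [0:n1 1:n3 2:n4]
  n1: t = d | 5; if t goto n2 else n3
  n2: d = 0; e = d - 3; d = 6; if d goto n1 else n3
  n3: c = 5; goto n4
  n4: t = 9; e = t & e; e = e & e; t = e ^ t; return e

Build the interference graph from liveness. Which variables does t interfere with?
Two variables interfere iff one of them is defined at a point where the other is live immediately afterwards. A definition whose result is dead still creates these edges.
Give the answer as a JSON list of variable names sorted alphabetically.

Per-block:
  n0: {d,e} / ∅
  n1: {t} / {d}
  n2: {d,e} / ∅
  n3: {c} / ∅
  n4: {e,t} / {e}

Liveness:
  n0 li=∅ lo={d,e}
  n1 li={d,e} lo={e}
  n2 li=∅ lo={d,e}
  n3 li={e} lo={e}
  n4 li={e} lo=∅

Interfere edges:
  c — {e}
  d — {e}
  e — {c,d,t}
  t — {e}

N(t) = ["e"]

Answer: ["e"]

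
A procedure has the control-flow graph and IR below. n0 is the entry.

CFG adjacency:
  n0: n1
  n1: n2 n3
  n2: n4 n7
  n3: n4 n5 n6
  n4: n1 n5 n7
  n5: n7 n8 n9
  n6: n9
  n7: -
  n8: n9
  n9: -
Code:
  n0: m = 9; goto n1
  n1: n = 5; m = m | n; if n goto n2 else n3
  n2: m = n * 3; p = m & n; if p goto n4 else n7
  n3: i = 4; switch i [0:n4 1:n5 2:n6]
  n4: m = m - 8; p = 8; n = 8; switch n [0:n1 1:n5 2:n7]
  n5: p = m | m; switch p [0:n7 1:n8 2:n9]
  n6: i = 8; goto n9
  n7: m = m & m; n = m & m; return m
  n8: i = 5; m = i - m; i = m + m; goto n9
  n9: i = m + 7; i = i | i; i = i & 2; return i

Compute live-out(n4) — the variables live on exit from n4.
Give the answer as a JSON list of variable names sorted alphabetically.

Block summaries:
  n0: {m} / ∅
  n1: {m,n} / {m}
  n2: {m,p} / {n}
  n3: {i} / ∅
  n4: {m,n,p} / {m}
  n5: {p} / {m}
  n6: {i} / ∅
  n7: {m,n} / {m}
  n8: {i,m} / {m}
  n9: {i} / {m}

Live sets:
  live n0: ∅→{m}
  live n1: {m}→{m,n}
  live n2: {n}→{m}
  live n3: {m}→{m}
  live n4: {m}→{m}
  live n5: {m}→{m}
  live n6: {m}→{m}
  live n7: {m}→∅
  live n8: {m}→{m}
  live n9: {m}→∅

live-out(n4) = ["m"]

Answer: ["m"]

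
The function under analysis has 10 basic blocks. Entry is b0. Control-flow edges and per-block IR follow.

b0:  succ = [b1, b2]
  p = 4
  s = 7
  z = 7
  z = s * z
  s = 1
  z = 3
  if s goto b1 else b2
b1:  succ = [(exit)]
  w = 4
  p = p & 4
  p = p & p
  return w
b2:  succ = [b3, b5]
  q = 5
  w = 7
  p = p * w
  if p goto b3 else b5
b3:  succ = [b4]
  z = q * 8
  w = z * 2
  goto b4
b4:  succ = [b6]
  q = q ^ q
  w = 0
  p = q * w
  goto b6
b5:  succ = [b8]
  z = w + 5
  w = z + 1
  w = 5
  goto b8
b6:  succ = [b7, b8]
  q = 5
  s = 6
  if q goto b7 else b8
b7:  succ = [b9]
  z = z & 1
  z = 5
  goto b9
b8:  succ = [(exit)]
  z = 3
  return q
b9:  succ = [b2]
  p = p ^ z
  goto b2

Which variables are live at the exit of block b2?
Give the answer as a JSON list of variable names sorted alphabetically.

def/use:
  b0: def={p,s,z} ue=∅
  b1: def={p,w} ue={p}
  b2: def={p,q,w} ue={p}
  b3: def={w,z} ue={q}
  b4: def={p,q,w} ue={q}
  b5: def={w,z} ue={w}
  b6: def={q,s} ue=∅
  b7: def={z} ue={z}
  b8: def={z} ue={q}
  b9: def={p} ue={p,z}

Live sets:
  live b0: ∅→{p}
  live b1: {p}→∅
  live b2: {p}→{q,w}
  live b3: {q}→{q,z}
  live b4: {q,z}→{p,z}
  live b5: {q,w}→{q}
  live b6: {p,z}→{p,q,z}
  live b7: {p,z}→{p,z}
  live b8: {q}→∅
  live b9: {p,z}→{p}

live-out(b2) = ["q", "w"]

Answer: ["q", "w"]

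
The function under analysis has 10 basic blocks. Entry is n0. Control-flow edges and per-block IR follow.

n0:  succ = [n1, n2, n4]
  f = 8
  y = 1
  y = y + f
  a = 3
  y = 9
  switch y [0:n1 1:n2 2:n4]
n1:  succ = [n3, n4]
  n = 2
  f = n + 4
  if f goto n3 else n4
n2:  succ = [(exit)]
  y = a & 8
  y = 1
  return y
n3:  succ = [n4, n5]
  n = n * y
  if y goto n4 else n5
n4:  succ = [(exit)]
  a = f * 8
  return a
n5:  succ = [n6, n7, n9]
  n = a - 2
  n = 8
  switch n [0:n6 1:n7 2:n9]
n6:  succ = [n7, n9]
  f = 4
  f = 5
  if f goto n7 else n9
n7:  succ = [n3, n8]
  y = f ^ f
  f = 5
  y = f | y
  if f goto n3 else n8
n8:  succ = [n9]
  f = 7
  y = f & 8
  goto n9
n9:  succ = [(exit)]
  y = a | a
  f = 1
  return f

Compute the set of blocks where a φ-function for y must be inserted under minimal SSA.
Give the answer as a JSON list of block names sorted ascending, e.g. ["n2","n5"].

idom tree: n1←n0 n2←n0 n3←n1 n4←n0 n5←n3 n6←n5 n7←n5 n8←n7 n9←n5
Dom∩ at merges:
  n3: preds {n1,n7}: {n0,n1} ∩ {n0,n1,n3,n5,n7} = {n0,n1}; idom=n1
  n4: preds {n0,n1,n3}: {n0} ∩ {n0,n1} ∩ {n0,n1,n3} = {n0}; idom=n0
  n7: preds {n5,n6}: {n0,n1,n3,n5} ∩ {n0,n1,n3,n5,n6} = {n0,n1,n3,n5}; idom=n5
  n9: preds {n5,n6,n8}: {n0,n1,n3,n5} ∩ {n0,n1,n3,n5,n6} ∩ {n0,n1,n3,n5,n7,n8} = {n0,n1,n3,n5}; idom=n5

DF walk-up:
  n3←n1: walk · to n1
  n3←n7: walk n7→n5→n3 to n1
  n4←n0: walk · to n0
  n4←n1: walk n1 to n0
  n4←n3: walk n3→n1 to n0
  n7←n5: walk · to n5
  n7←n6: walk n6 to n5
  n9←n5: walk · to n5
  n9←n6: walk n6 to n5
  n9←n8: walk n8→n7 to n5
  DF(n0)=∅
  DF(n1)={n4}
  DF(n2)=∅
  DF(n3)={n3,n4}
  DF(n4)=∅
  DF(n5)={n3}
  DF(n6)={n7,n9}
  DF(n7)={n3,n9}
  DF(n8)={n9}
  DF(n9)=∅

φ for y: defs {n0,n2,n7,n8,n9}
  DF⁺ = {n3,n4,n9}

Answer: ["n3", "n4", "n9"]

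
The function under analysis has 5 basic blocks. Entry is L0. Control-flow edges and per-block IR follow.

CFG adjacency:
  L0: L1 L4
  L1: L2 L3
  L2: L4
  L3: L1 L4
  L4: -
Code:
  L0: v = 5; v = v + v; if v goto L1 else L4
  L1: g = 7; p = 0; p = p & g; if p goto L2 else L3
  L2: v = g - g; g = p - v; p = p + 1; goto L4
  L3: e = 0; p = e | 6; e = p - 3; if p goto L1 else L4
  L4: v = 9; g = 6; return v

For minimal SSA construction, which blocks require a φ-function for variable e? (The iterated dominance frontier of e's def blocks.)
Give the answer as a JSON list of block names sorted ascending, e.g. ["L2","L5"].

Answer: ["L1", "L4"]

Derivation:
idom tree: L1←L0 L2←L1 L3←L1 L4←L0
Dom at joins:
  L1: preds {L0,L3}: {L0} ∩ {L0,L1,L3} = {L0}; idom=L0
  L4: preds {L0,L2,L3}: {L0} ∩ {L0,L1,L2} ∩ {L0,L1,L3} = {L0}; idom=L0

DF derivation:
  L1←L0: walk · to L0
  L1←L3: walk L3→L1 to L0
  L4←L0: walk · to L0
  L4←L2: walk L2→L1 to L0
  L4←L3: walk L3→L1 to L0
  L0 → ∅
  L1 → {L1,L4}
  L2 → {L4}
  L3 → {L1,L4}
  L4 → ∅

φ for e: defs {L3}
  DF⁺ = {L1,L4}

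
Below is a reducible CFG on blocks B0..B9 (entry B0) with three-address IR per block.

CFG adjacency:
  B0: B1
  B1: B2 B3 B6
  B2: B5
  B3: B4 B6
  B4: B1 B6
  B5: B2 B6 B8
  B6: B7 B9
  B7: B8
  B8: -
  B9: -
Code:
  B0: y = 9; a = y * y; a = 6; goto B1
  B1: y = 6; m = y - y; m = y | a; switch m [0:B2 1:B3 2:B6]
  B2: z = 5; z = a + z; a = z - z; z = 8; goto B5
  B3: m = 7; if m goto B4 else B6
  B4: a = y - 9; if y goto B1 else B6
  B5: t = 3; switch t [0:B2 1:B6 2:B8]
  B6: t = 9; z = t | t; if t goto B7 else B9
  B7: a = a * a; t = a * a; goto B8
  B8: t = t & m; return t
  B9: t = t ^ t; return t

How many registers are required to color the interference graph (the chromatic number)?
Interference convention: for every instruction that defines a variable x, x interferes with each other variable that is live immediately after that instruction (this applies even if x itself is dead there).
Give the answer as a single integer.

Answer: 4

Derivation:
def/use:
  B0: def={a,y} ue=∅
  B1: def={m,y} ue={a}
  B2: def={a,z} ue={a}
  B3: def={m} ue=∅
  B4: def={a} ue={y}
  B5: def={t} ue=∅
  B6: def={t,z} ue=∅
  B7: def={a,t} ue={a}
  B8: def={t} ue={m,t}
  B9: def={t} ue={t}

Liveness:
  live B0: ∅→{a}
  live B1: {a}→{a,m,y}
  live B2: {a,m}→{a,m}
  live B3: {a,y}→{a,m,y}
  live B4: {m,y}→{a,m}
  live B5: {a,m}→{a,m,t}
  live B6: {a,m}→{a,m,t}
  live B7: {a,m}→{m,t}
  live B8: {m,t}→∅
  live B9: {t}→∅

Interfere edges:
  a — {m,t,y,z}
  m — {a,t,y,z}
  t — {a,m,z}
  y — {a,m}
  z — {a,m,t}

Colouring:
  {a,m,t,z} pairwise interfere (4-clique) ⇒ χ ≥ 4
  4-colouring: R0={a}  R1={m}  R2={t,y}  R3={z}
  χ = 4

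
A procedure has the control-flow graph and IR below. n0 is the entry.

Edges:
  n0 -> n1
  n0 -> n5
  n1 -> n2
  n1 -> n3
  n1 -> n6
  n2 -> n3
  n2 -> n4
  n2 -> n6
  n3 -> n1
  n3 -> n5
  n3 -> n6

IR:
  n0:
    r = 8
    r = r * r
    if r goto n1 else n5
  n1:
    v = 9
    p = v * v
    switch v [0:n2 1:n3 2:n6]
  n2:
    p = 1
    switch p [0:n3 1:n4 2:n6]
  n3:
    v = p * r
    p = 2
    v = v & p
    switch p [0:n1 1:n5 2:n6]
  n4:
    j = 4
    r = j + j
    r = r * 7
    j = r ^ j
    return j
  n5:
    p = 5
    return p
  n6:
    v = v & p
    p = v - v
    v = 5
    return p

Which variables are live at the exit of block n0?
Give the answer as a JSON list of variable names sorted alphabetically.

Block summaries:
  n0: {r} / ∅
  n1: {p,v} / ∅
  n2: {p} / ∅
  n3: {p,v} / {p,r}
  n4: {j,r} / ∅
  n5: {p} / ∅
  n6: {p,v} / {p,v}

Live sets:
  n0 li=∅ lo={r}
  n1 li={r} lo={p,r,v}
  n2 li={r,v} lo={p,r,v}
  n3 li={p,r} lo={p,r,v}
  n4 li=∅ lo=∅
  n5 li=∅ lo=∅
  n6 li={p,v} lo=∅

live-out(n0) = ["r"]

Answer: ["r"]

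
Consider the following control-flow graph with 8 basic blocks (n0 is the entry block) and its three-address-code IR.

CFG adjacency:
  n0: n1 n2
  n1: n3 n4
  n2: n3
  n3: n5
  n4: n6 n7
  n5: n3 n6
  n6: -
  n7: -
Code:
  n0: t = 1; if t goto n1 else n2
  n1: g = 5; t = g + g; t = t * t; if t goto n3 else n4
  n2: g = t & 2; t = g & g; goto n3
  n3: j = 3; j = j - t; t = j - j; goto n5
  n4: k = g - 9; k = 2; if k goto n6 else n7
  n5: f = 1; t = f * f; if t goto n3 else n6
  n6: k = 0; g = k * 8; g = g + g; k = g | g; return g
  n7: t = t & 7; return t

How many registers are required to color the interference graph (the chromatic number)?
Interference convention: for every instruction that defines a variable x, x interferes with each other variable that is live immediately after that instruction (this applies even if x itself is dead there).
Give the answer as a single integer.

def/use:
  n0: def={t} ue=∅
  n1: def={g,t} ue=∅
  n2: def={g,t} ue={t}
  n3: def={j,t} ue={t}
  n4: def={k} ue={g}
  n5: def={f,t} ue=∅
  n6: def={g,k} ue=∅
  n7: def={t} ue={t}

Live sets:
  n0 li=∅ lo={t}
  n1 li=∅ lo={g,t}
  n2 li={t} lo={t}
  n3 li={t} lo=∅
  n4 li={g,t} lo={t}
  n5 li=∅ lo={t}
  n6 li=∅ lo=∅
  n7 li={t} lo=∅

Interference:
  f↔∅
  g↔{k,t}
  j↔{t}
  k↔{g,t}
  t↔{g,j,k}

Colouring:
  lower bound: {g,k,t} mutually conflict ⇒ χ ≥ 3
  3-colouring: R0={f,t}  R1={g,j}  R2={k}
  χ = 3

Answer: 3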